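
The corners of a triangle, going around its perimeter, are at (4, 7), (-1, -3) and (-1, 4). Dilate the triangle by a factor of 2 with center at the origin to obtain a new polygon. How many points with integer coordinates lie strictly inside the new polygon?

By the shoelace formula, twice the signed area is |[4·(-3) − (-1)·7] + [(-1)·4 − (-1)·(-3)] + [(-1)·7 − 4·4]| = 35, so the area is 35/2.
The number of boundary lattice points is Σ gcd(|Δx|,|Δy|) = gcd(5,10) + gcd(0,7) + gcd(5,3) = 5+7+1 = 13.
Scaling by 2 multiplies the area by 2² = 4 (so the new area is 70) and multiplies the boundary lattice-point count by 2, giving 26.
By Pick's theorem, the interior count of the dilated polygon is 70 − 26/2 + 1 = 58.

58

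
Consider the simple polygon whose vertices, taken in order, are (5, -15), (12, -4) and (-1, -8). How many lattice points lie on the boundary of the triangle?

Along each edge there are gcd(|Δx|,|Δy|)+1 lattice points, so counting each shared vertex once the boundary has gcd(7,11) + gcd(13,4) + gcd(6,7) = 1+1+1 = 3.

3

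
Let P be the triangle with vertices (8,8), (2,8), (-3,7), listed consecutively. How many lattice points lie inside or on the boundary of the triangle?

By the shoelace formula, twice the signed area is |(8·8 − 2·8) + (2·7 − (-3)·8) + ((-3)·8 − 8·7)| = 6, so the area is 3.
Along each edge there are gcd(|Δx|,|Δy|)+1 lattice points, so counting each shared vertex once the boundary has gcd(6,0) + gcd(5,1) + gcd(11,1) = 6+1+1 = 8.
Pick's theorem gives I = A − B/2 + 1 = 3 − 8/2 + 1 = 0, so the closed region contains I + B = 0 + 8 = 8 lattice points.

8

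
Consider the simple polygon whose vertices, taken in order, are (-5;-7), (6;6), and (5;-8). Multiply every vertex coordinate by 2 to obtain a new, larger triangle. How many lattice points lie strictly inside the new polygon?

280

Using the shoelace formula, 2A = |[(-5)·6 − 6·(-7)] + [6·(-8) − 5·6] + [5·(-7) − (-5)·(-8)]| = 141, so the area is 70.5.
The number of boundary lattice points is Σ gcd(|Δx|,|Δy|) = gcd(11,13) + gcd(1,14) + gcd(10,1) = 1+1+1 = 3.
Scaling by 2 multiplies the area by 2² = 4 (so the new area is 282) and multiplies the boundary lattice-point count by 2, giving 6.
By Pick's theorem, the interior count of the dilated polygon is 282 − 6/2 + 1 = 280.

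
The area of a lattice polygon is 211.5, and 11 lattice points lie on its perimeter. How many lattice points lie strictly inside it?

207

Pick's theorem A = I + B/2 − 1 rearranges to I = A − B/2 + 1 = 211.5 − 11/2 + 1 = 207.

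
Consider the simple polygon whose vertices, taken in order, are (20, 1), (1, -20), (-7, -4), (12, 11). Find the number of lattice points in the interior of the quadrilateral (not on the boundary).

386

The shoelace formula gives twice the area as |[20·(-20) − 1·1] + [1·(-4) − (-7)·(-20)] + [(-7)·11 − 12·(-4)] + [12·1 − 20·11]| = 782, so the area is 391.
The number of boundary lattice points is Σ gcd(|Δx|,|Δy|) = gcd(19,21) + gcd(8,16) + gcd(19,15) + gcd(8,10) = 1+8+1+2 = 12.
Pick's theorem gives I = A − B/2 + 1 = 391 − 12/2 + 1 = 386.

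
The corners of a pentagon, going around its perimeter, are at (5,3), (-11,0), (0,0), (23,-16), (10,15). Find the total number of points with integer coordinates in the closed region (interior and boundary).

Using the shoelace formula, 2A = |(5·0 − (-11)·3) + ((-11)·0 − 0·0) + (0·(-16) − 23·0) + (23·15 − 10·(-16)) + (10·3 − 5·15)| = 493, so the area is 493/2.
Along each edge there are gcd(|Δx|,|Δy|)+1 lattice points, so counting each shared vertex once the boundary has gcd(16,3) + gcd(11,0) + gcd(23,16) + gcd(13,31) + gcd(5,12) = 1+11+1+1+1 = 15.
Pick's theorem gives I = A − B/2 + 1 = 493/2 − 15/2 + 1 = 240, so the closed region contains I + B = 240 + 15 = 255 lattice points.

255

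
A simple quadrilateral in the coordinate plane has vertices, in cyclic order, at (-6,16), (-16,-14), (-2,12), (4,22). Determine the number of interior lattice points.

105

By the shoelace formula, twice the signed area is |[(-6)·(-14) − (-16)·16] + [(-16)·12 − (-2)·(-14)] + [(-2)·22 − 4·12] + [4·16 − (-6)·22]| = 224, so the area is 112.
The number of boundary lattice points is Σ gcd(|Δx|,|Δy|) = gcd(10,30) + gcd(14,26) + gcd(6,10) + gcd(10,6) = 10+2+2+2 = 16.
By Pick's theorem A = I + B/2 − 1, so I = 112 − 16/2 + 1 = 105.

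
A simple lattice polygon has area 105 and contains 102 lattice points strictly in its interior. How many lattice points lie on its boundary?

8

Pick's theorem gives A = I + B/2 − 1, so B = 2(A − I + 1) = 2(105 − 102 + 1) = 8.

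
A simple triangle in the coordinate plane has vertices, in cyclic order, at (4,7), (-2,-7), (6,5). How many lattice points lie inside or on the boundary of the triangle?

By the shoelace formula, twice the signed area is |[4·(-7) − (-2)·7] + [(-2)·5 − 6·(-7)] + [6·7 − 4·5]| = 40, so the area is 20.
The number of boundary lattice points is Σ gcd(|Δx|,|Δy|) = gcd(6,14) + gcd(8,12) + gcd(2,2) = 2+4+2 = 8.
Pick's theorem gives I = A − B/2 + 1 = 20 − 8/2 + 1 = 17, so the closed region contains I + B = 17 + 8 = 25 lattice points.

25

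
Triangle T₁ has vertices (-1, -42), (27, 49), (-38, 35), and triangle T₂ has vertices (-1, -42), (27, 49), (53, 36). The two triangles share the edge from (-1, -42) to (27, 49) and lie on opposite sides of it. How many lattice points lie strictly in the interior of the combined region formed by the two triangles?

4117

The union is the simple quadrilateral with vertices (-1, -42), (-38, 35), (27, 49), (53, 36) in order.
By the shoelace formula, twice the signed area is |[(-1)·35 − (-38)·(-42)] + [(-38)·49 − 27·35] + [27·36 − 53·49] + [53·(-42) − (-1)·36]| = 8253, so the area is 4126.5.
Summing gcd(|Δx|,|Δy|) over the edges gives the boundary count: gcd(37,77) + gcd(65,14) + gcd(26,13) + gcd(54,78) = 1+1+13+6 = 21.
By Pick's theorem I = A − B/2 + 1 = 4126.5 − 21/2 + 1 = 4117.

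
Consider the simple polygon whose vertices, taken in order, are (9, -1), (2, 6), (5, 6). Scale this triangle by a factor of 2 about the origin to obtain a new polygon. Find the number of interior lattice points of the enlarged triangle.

Using the shoelace formula, 2A = |(9·6 − 2·(-1)) + (2·6 − 5·6) + (5·(-1) − 9·6)| = 21, so the area is 21/2.
Summing gcd(|Δx|,|Δy|) over the edges gives the boundary count: gcd(7,7) + gcd(3,0) + gcd(4,7) = 7+3+1 = 11.
Scaling by 2 multiplies the area by 2² = 4 (so the new area is 42) and multiplies the boundary lattice-point count by 2, giving 22.
By Pick's theorem, the interior count of the dilated polygon is 42 − 22/2 + 1 = 32.

32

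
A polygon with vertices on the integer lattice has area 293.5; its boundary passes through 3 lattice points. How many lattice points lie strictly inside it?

From Pick's theorem, I = A − B/2 + 1 = 293.5 − 3/2 + 1 = 293.

293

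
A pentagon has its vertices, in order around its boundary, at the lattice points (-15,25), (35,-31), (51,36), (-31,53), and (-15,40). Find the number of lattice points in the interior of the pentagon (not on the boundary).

Using the shoelace formula, 2A = |[(-15)·(-31) − 35·25] + [35·36 − 51·(-31)] + [51·53 − (-31)·36] + [(-31)·40 − (-15)·53] + [(-15)·25 − (-15)·40]| = 6030, so the area is 3015.
Along each edge there are gcd(|Δx|,|Δy|)+1 lattice points, so counting each shared vertex once the boundary has gcd(50,56) + gcd(16,67) + gcd(82,17) + gcd(16,13) + gcd(0,15) = 2+1+1+1+15 = 20.
Pick's theorem gives I = A − B/2 + 1 = 3015 − 20/2 + 1 = 3006.

3006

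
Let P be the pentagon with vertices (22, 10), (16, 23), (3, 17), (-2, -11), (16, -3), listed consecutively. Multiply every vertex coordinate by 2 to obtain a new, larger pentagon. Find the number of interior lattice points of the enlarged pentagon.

1911

By the shoelace formula, twice the signed area is |(22·23 − 16·10) + (16·17 − 3·23) + (3·(-11) − (-2)·17) + ((-2)·(-3) − 16·(-11)) + (16·10 − 22·(-3))| = 958, so the area is 479.
Along each edge there are gcd(|Δx|,|Δy|)+1 lattice points, so counting each shared vertex once the boundary has gcd(6,13) + gcd(13,6) + gcd(5,28) + gcd(18,8) + gcd(6,13) = 1+1+1+2+1 = 6.
Scaling by 2 multiplies the area by 2² = 4 (so the new area is 1916) and multiplies the boundary lattice-point count by 2, giving 12.
By Pick's theorem, the interior count of the dilated polygon is 1916 − 12/2 + 1 = 1911.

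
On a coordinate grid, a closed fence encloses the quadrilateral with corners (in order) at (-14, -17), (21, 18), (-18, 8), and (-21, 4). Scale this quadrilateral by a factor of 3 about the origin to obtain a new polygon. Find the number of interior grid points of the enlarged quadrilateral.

4912

Using the shoelace formula, 2A = |[(-14)·18 − 21·(-17)] + [21·8 − (-18)·18] + [(-18)·4 − (-21)·8] + [(-21)·(-17) − (-14)·4]| = 1106, so the area is 553.
Along each edge there are gcd(|Δx|,|Δy|)+1 lattice points, so counting each shared vertex once the boundary has gcd(35,35) + gcd(39,10) + gcd(3,4) + gcd(7,21) = 35+1+1+7 = 44.
Scaling by 3 multiplies the area by 3² = 9 (so the new area is 4977) and multiplies the boundary lattice-point count by 3, giving 132.
By Pick's theorem, the interior count of the dilated polygon is 4977 − 132/2 + 1 = 4912.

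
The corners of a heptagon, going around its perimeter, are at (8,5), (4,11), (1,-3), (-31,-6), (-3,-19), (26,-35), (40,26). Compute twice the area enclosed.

Using the shoelace formula, 2A = |[8·11 − 4·5] + [4·(-3) − 1·11] + [1·(-6) − (-31)·(-3)] + [(-31)·(-19) − (-3)·(-6)] + [(-3)·(-35) − 26·(-19)] + [26·26 − 40·(-35)] + [40·5 − 8·26]| = 3184, so the area is 1592.

3184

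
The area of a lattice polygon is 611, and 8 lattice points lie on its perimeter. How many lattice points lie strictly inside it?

From Pick's theorem, I = A − B/2 + 1 = 611 − 8/2 + 1 = 608.

608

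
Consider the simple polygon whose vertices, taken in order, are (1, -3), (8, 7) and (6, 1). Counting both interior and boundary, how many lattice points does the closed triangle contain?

14

Using the shoelace formula, 2A = |[1·7 − 8·(-3)] + [8·1 − 6·7] + [6·(-3) − 1·1]| = 22, so the area is 11.
Summing gcd(|Δx|,|Δy|) over the edges gives the boundary count: gcd(7,10) + gcd(2,6) + gcd(5,4) = 1+2+1 = 4.
Pick's theorem gives I = A − B/2 + 1 = 11 − 4/2 + 1 = 10, so the closed region contains I + B = 10 + 4 = 14 lattice points.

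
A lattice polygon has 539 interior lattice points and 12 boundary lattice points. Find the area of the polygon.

By Pick's theorem, A = I + B/2 − 1 = 539 + 12/2 − 1 = 544.

544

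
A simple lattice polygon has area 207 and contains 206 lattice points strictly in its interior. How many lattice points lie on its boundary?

4

Pick's theorem gives A = I + B/2 − 1, so B = 2(A − I + 1) = 2(207 − 206 + 1) = 4.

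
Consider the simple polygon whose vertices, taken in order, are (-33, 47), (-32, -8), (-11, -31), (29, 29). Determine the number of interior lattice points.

The shoelace formula gives twice the area as |((-33)·(-8) − (-32)·47) + ((-32)·(-31) − (-11)·(-8)) + ((-11)·29 − 29·(-31)) + (29·47 − (-33)·29)| = 5572, so the area is 2786.
Along each edge there are gcd(|Δx|,|Δy|)+1 lattice points, so counting each shared vertex once the boundary has gcd(1,55) + gcd(21,23) + gcd(40,60) + gcd(62,18) = 1+1+20+2 = 24.
Pick's theorem gives I = A − B/2 + 1 = 2786 − 24/2 + 1 = 2775.

2775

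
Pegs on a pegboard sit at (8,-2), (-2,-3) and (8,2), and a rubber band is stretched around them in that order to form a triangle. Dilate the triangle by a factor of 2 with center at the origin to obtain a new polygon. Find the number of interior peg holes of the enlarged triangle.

71

Using the shoelace formula, 2A = |[8·(-3) − (-2)·(-2)] + [(-2)·2 − 8·(-3)] + [8·(-2) − 8·2]| = 40, so the area is 20.
The number of boundary lattice points is Σ gcd(|Δx|,|Δy|) = gcd(10,1) + gcd(10,5) + gcd(0,4) = 1+5+4 = 10.
Scaling by 2 multiplies the area by 2² = 4 (so the new area is 80) and multiplies the boundary lattice-point count by 2, giving 20.
By Pick's theorem, the interior count of the dilated polygon is 80 − 20/2 + 1 = 71.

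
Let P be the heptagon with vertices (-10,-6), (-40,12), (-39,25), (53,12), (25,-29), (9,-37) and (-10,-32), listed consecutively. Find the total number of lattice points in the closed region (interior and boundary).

3075

Using the shoelace formula, 2A = |[(-10)·12 − (-40)·(-6)] + [(-40)·25 − (-39)·12] + [(-39)·12 − 53·25] + [53·(-29) − 25·12] + [25·(-37) − 9·(-29)] + [9·(-32) − (-10)·(-37)] + [(-10)·(-6) − (-10)·(-32)]| = 6104, so the area is 3052.
Summing gcd(|Δx|,|Δy|) over the edges gives the boundary count: gcd(30,18) + gcd(1,13) + gcd(92,13) + gcd(28,41) + gcd(16,8) + gcd(19,5) + gcd(0,26) = 6+1+1+1+8+1+26 = 44.
Pick's theorem gives I = A − B/2 + 1 = 3052 − 44/2 + 1 = 3031, so the closed region contains I + B = 3031 + 44 = 3075 lattice points.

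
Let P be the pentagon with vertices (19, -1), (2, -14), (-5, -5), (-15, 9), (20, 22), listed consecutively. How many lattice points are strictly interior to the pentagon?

The shoelace formula gives twice the area as |[19·(-14) − 2·(-1)] + [2·(-5) − (-5)·(-14)] + [(-5)·9 − (-15)·(-5)] + [(-15)·22 − 20·9] + [20·(-1) − 19·22]| = 1412, so the area is 706.
Summing gcd(|Δx|,|Δy|) over the edges gives the boundary count: gcd(17,13) + gcd(7,9) + gcd(10,14) + gcd(35,13) + gcd(1,23) = 1+1+2+1+1 = 6.
By Pick's theorem A = I + B/2 − 1, so I = 706 − 6/2 + 1 = 704.

704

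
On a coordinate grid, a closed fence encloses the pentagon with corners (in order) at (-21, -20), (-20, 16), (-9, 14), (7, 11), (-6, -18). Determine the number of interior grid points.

692

The shoelace formula gives twice the area as |((-21)·16 − (-20)·(-20)) + ((-20)·14 − (-9)·16) + ((-9)·11 − 7·14) + (7·(-18) − (-6)·11) + ((-6)·(-20) − (-21)·(-18))| = 1387, so the area is 693.5.
Summing gcd(|Δx|,|Δy|) over the edges gives the boundary count: gcd(1,36) + gcd(11,2) + gcd(16,3) + gcd(13,29) + gcd(15,2) = 1+1+1+1+1 = 5.
Pick's theorem gives I = A − B/2 + 1 = 693.5 − 5/2 + 1 = 692.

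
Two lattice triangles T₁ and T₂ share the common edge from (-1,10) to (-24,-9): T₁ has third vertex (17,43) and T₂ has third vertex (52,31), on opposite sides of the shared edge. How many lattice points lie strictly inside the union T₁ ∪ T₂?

467

The union is the simple quadrilateral with vertices (-1,10), (17,43), (-24,-9), (52,31) in order.
The shoelace formula gives twice the area as |((-1)·43 − 17·10) + (17·(-9) − (-24)·43) + ((-24)·31 − 52·(-9)) + (52·10 − (-1)·31)| = 941, so the area is 941/2.
Summing gcd(|Δx|,|Δy|) over the edges gives the boundary count: gcd(18,33) + gcd(41,52) + gcd(76,40) + gcd(53,21) = 3+1+4+1 = 9.
By Pick's theorem I = A − B/2 + 1 = 941/2 − 9/2 + 1 = 467.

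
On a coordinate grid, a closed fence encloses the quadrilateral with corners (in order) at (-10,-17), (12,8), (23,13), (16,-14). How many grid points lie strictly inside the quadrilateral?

422

By the shoelace formula, twice the signed area is |[(-10)·8 − 12·(-17)] + [12·13 − 23·8] + [23·(-14) − 16·13] + [16·(-17) − (-10)·(-14)]| = 846, so the area is 423.
Along each edge there are gcd(|Δx|,|Δy|)+1 lattice points, so counting each shared vertex once the boundary has gcd(22,25) + gcd(11,5) + gcd(7,27) + gcd(26,3) = 1+1+1+1 = 4.
Pick's theorem gives I = A − B/2 + 1 = 423 − 4/2 + 1 = 422.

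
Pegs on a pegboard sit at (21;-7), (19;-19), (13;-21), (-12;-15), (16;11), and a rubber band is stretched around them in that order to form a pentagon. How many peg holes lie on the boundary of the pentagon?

Summing gcd(|Δx|,|Δy|) over the edges gives the boundary count: gcd(2,12) + gcd(6,2) + gcd(25,6) + gcd(28,26) + gcd(5,18) = 2+2+1+2+1 = 8.

8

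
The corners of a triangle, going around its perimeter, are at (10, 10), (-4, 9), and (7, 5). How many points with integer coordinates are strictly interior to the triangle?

33

Using the shoelace formula, 2A = |(10·9 − (-4)·10) + ((-4)·5 − 7·9) + (7·10 − 10·5)| = 67, so the area is 33.5.
The number of boundary lattice points is Σ gcd(|Δx|,|Δy|) = gcd(14,1) + gcd(11,4) + gcd(3,5) = 1+1+1 = 3.
By Pick's theorem A = I + B/2 − 1, so I = 33.5 − 3/2 + 1 = 33.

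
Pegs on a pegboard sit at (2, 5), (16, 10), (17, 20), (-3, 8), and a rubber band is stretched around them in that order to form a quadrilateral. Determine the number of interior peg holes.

By the shoelace formula, twice the signed area is |[2·10 − 16·5] + [16·20 − 17·10] + [17·8 − (-3)·20] + [(-3)·5 − 2·8]| = 255, so the area is 127.5.
Along each edge there are gcd(|Δx|,|Δy|)+1 lattice points, so counting each shared vertex once the boundary has gcd(14,5) + gcd(1,10) + gcd(20,12) + gcd(5,3) = 1+1+4+1 = 7.
Pick's theorem gives I = A − B/2 + 1 = 127.5 − 7/2 + 1 = 125.

125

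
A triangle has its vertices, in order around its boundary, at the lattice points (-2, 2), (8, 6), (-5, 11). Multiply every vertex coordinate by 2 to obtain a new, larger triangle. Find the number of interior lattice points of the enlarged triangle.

By the shoelace formula, twice the signed area is |((-2)·6 − 8·2) + (8·11 − (-5)·6) + ((-5)·2 − (-2)·11)| = 102, so the area is 51.
Along each edge there are gcd(|Δx|,|Δy|)+1 lattice points, so counting each shared vertex once the boundary has gcd(10,4) + gcd(13,5) + gcd(3,9) = 2+1+3 = 6.
Scaling by 2 multiplies the area by 2² = 4 (so the new area is 204) and multiplies the boundary lattice-point count by 2, giving 12.
By Pick's theorem, the interior count of the dilated polygon is 204 − 12/2 + 1 = 199.

199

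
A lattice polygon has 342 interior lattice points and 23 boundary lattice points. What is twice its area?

705

By Pick's theorem, A = I + B/2 − 1 = 342 + 23/2 − 1 = 705/2.
Hence 2A = 705.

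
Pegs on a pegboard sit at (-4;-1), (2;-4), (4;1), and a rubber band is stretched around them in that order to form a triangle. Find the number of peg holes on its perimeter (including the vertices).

6

Along each edge there are gcd(|Δx|,|Δy|)+1 lattice points, so counting each shared vertex once the boundary has gcd(6,3) + gcd(2,5) + gcd(8,2) = 3+1+2 = 6.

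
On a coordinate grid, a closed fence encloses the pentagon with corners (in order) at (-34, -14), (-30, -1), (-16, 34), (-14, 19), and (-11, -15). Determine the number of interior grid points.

By the shoelace formula, twice the signed area is |[(-34)·(-1) − (-30)·(-14)] + [(-30)·34 − (-16)·(-1)] + [(-16)·19 − (-14)·34] + [(-14)·(-15) − (-11)·19] + [(-11)·(-14) − (-34)·(-15)]| = 1187, so the area is 1187/2.
Summing gcd(|Δx|,|Δy|) over the edges gives the boundary count: gcd(4,13) + gcd(14,35) + gcd(2,15) + gcd(3,34) + gcd(23,1) = 1+7+1+1+1 = 11.
Pick's theorem gives I = A − B/2 + 1 = 1187/2 − 11/2 + 1 = 589.

589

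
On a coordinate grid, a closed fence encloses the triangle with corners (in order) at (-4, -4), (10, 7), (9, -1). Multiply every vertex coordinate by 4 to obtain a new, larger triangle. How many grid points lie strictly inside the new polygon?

Using the shoelace formula, 2A = |((-4)·7 − 10·(-4)) + (10·(-1) − 9·7) + (9·(-4) − (-4)·(-1))| = 101, so the area is 101/2.
Summing gcd(|Δx|,|Δy|) over the edges gives the boundary count: gcd(14,11) + gcd(1,8) + gcd(13,3) = 1+1+1 = 3.
Scaling by 4 multiplies the area by 4² = 16 (so the new area is 808) and multiplies the boundary lattice-point count by 4, giving 12.
By Pick's theorem, the interior count of the dilated polygon is 808 − 12/2 + 1 = 803.

803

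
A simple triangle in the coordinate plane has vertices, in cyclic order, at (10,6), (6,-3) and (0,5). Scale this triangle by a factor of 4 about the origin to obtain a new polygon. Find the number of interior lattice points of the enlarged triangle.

Using the shoelace formula, 2A = |(10·(-3) − 6·6) + (6·5 − 0·(-3)) + (0·6 − 10·5)| = 86, so the area is 43.
The number of boundary lattice points is Σ gcd(|Δx|,|Δy|) = gcd(4,9) + gcd(6,8) + gcd(10,1) = 1+2+1 = 4.
Scaling by 4 multiplies the area by 4² = 16 (so the new area is 688) and multiplies the boundary lattice-point count by 4, giving 16.
By Pick's theorem, the interior count of the dilated polygon is 688 − 16/2 + 1 = 681.

681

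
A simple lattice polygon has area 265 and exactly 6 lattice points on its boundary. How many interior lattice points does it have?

Pick's theorem A = I + B/2 − 1 rearranges to I = A − B/2 + 1 = 265 − 6/2 + 1 = 263.

263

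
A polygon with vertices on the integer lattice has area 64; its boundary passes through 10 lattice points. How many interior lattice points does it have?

Pick's theorem A = I + B/2 − 1 rearranges to I = A − B/2 + 1 = 64 − 10/2 + 1 = 60.

60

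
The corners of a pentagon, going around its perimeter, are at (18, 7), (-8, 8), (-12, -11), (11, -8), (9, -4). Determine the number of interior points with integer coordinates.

380

By the shoelace formula, twice the signed area is |(18·8 − (-8)·7) + ((-8)·(-11) − (-12)·8) + ((-12)·(-8) − 11·(-11)) + (11·(-4) − 9·(-8)) + (9·7 − 18·(-4))| = 764, so the area is 382.
Summing gcd(|Δx|,|Δy|) over the edges gives the boundary count: gcd(26,1) + gcd(4,19) + gcd(23,3) + gcd(2,4) + gcd(9,11) = 1+1+1+2+1 = 6.
By Pick's theorem A = I + B/2 − 1, so I = 382 − 6/2 + 1 = 380.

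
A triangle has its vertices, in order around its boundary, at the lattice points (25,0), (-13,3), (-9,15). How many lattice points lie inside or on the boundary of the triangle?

238

Using the shoelace formula, 2A = |[25·3 − (-13)·0] + [(-13)·15 − (-9)·3] + [(-9)·0 − 25·15]| = 468, so the area is 234.
Along each edge there are gcd(|Δx|,|Δy|)+1 lattice points, so counting each shared vertex once the boundary has gcd(38,3) + gcd(4,12) + gcd(34,15) = 1+4+1 = 6.
Pick's theorem gives I = A − B/2 + 1 = 234 − 6/2 + 1 = 232, so the closed region contains I + B = 232 + 6 = 238 lattice points.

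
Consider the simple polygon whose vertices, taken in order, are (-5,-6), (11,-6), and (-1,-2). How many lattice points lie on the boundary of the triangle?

24

Along each edge there are gcd(|Δx|,|Δy|)+1 lattice points, so counting each shared vertex once the boundary has gcd(16,0) + gcd(12,4) + gcd(4,4) = 16+4+4 = 24.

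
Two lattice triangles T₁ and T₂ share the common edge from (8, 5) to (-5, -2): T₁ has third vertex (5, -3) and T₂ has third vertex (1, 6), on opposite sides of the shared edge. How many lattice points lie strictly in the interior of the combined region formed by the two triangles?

The union is the simple quadrilateral with vertices (8, 5), (5, -3), (-5, -2), (1, 6) in order.
The shoelace formula gives twice the area as |[8·(-3) − 5·5] + [5·(-2) − (-5)·(-3)] + [(-5)·6 − 1·(-2)] + [1·5 − 8·6]| = 145, so the area is 145/2.
Summing gcd(|Δx|,|Δy|) over the edges gives the boundary count: gcd(3,8) + gcd(10,1) + gcd(6,8) + gcd(7,1) = 1+1+2+1 = 5.
By Pick's theorem I = A − B/2 + 1 = 145/2 − 5/2 + 1 = 71.

71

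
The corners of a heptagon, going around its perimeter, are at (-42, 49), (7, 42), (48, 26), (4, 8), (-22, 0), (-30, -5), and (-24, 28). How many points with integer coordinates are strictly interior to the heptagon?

2159

The shoelace formula gives twice the area as |[(-42)·42 − 7·49] + [7·26 − 48·42] + [48·8 − 4·26] + [4·0 − (-22)·8] + [(-22)·(-5) − (-30)·0] + [(-30)·28 − (-24)·(-5)] + [(-24)·49 − (-42)·28]| = 4335, so the area is 2167.5.
The number of boundary lattice points is Σ gcd(|Δx|,|Δy|) = gcd(49,7) + gcd(41,16) + gcd(44,18) + gcd(26,8) + gcd(8,5) + gcd(6,33) + gcd(18,21) = 7+1+2+2+1+3+3 = 19.
By Pick's theorem A = I + B/2 − 1, so I = 2167.5 − 19/2 + 1 = 2159.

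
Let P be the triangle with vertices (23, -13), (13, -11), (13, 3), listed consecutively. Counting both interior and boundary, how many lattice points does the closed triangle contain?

By the shoelace formula, twice the signed area is |(23·(-11) − 13·(-13)) + (13·3 − 13·(-11)) + (13·(-13) − 23·3)| = 140, so the area is 70.
The number of boundary lattice points is Σ gcd(|Δx|,|Δy|) = gcd(10,2) + gcd(0,14) + gcd(10,16) = 2+14+2 = 18.
Pick's theorem gives I = A − B/2 + 1 = 70 − 18/2 + 1 = 62, so the closed region contains I + B = 62 + 18 = 80 lattice points.

80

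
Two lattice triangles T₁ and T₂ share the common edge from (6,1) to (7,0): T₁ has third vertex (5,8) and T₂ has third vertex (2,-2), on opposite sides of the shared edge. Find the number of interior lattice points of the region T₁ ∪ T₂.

The union is the simple quadrilateral with vertices (6,1), (5,8), (7,0), (2,-2) in order.
By the shoelace formula, twice the signed area is |[6·8 − 5·1] + [5·0 − 7·8] + [7·(-2) − 2·0] + [2·1 − 6·(-2)]| = 13, so the area is 13/2.
Along each edge there are gcd(|Δx|,|Δy|)+1 lattice points, so counting each shared vertex once the boundary has gcd(1,7) + gcd(2,8) + gcd(5,2) + gcd(4,3) = 1+2+1+1 = 5.
By Pick's theorem I = A − B/2 + 1 = 13/2 − 5/2 + 1 = 5.

5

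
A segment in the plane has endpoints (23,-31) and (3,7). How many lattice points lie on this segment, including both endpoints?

3

The number of lattice points on a segment between lattice points is gcd(|Δx|,|Δy|) + 1 = gcd(20,38) + 1 = 2 + 1 = 3.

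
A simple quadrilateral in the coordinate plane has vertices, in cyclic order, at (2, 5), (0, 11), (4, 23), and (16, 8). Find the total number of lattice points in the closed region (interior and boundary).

153

By the shoelace formula, twice the signed area is |[2·11 − 0·5] + [0·23 − 4·11] + [4·8 − 16·23] + [16·5 − 2·8]| = 294, so the area is 147.
Summing gcd(|Δx|,|Δy|) over the edges gives the boundary count: gcd(2,6) + gcd(4,12) + gcd(12,15) + gcd(14,3) = 2+4+3+1 = 10.
Pick's theorem gives I = A − B/2 + 1 = 147 − 10/2 + 1 = 143, so the closed region contains I + B = 143 + 10 = 153 lattice points.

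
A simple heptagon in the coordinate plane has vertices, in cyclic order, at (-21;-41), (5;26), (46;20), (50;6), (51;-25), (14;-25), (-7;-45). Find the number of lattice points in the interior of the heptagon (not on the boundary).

The shoelace formula gives twice the area as |[(-21)·26 − 5·(-41)] + [5·20 − 46·26] + [46·6 − 50·20] + [50·(-25) − 51·6] + [51·(-25) − 14·(-25)] + [14·(-45) − (-7)·(-25)] + [(-7)·(-41) − (-21)·(-45)]| = 6105, so the area is 6105/2.
Summing gcd(|Δx|,|Δy|) over the edges gives the boundary count: gcd(26,67) + gcd(41,6) + gcd(4,14) + gcd(1,31) + gcd(37,0) + gcd(21,20) + gcd(14,4) = 1+1+2+1+37+1+2 = 45.
By Pick's theorem A = I + B/2 − 1, so I = 6105/2 − 45/2 + 1 = 3031.

3031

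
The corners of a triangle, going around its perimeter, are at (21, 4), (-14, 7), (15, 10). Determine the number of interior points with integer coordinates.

93

Using the shoelace formula, 2A = |[21·7 − (-14)·4] + [(-14)·10 − 15·7] + [15·4 − 21·10]| = 192, so the area is 96.
The number of boundary lattice points is Σ gcd(|Δx|,|Δy|) = gcd(35,3) + gcd(29,3) + gcd(6,6) = 1+1+6 = 8.
Pick's theorem gives I = A − B/2 + 1 = 96 − 8/2 + 1 = 93.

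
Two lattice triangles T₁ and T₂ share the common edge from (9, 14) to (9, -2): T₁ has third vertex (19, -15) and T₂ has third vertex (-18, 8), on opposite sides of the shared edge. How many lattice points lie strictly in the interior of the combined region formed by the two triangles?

The union is the simple quadrilateral with vertices (9, 14), (19, -15), (9, -2), (-18, 8) in order.
The shoelace formula gives twice the area as |(9·(-15) − 19·14) + (19·(-2) − 9·(-15)) + (9·8 − (-18)·(-2)) + ((-18)·14 − 9·8)| = 592, so the area is 296.
The number of boundary lattice points is Σ gcd(|Δx|,|Δy|) = gcd(10,29) + gcd(10,13) + gcd(27,10) + gcd(27,6) = 1+1+1+3 = 6.
By Pick's theorem I = A − B/2 + 1 = 296 − 6/2 + 1 = 294.

294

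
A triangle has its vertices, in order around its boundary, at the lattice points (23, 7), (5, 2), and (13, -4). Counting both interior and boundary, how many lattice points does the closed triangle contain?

By the shoelace formula, twice the signed area is |[23·2 − 5·7] + [5·(-4) − 13·2] + [13·7 − 23·(-4)]| = 148, so the area is 74.
The number of boundary lattice points is Σ gcd(|Δx|,|Δy|) = gcd(18,5) + gcd(8,6) + gcd(10,11) = 1+2+1 = 4.
Pick's theorem gives I = A − B/2 + 1 = 74 − 4/2 + 1 = 73, so the closed region contains I + B = 73 + 4 = 77 lattice points.

77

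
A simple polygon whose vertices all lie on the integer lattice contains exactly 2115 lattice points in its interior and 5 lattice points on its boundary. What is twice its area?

By Pick's theorem, A = I + B/2 − 1 = 2115 + 5/2 − 1 = 4233/2.
Hence 2A = 4233.

4233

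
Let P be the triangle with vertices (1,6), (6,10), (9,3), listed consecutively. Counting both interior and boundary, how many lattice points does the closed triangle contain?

26

Using the shoelace formula, 2A = |(1·10 − 6·6) + (6·3 − 9·10) + (9·6 − 1·3)| = 47, so the area is 23.5.
The number of boundary lattice points is Σ gcd(|Δx|,|Δy|) = gcd(5,4) + gcd(3,7) + gcd(8,3) = 1+1+1 = 3.
Pick's theorem gives I = A − B/2 + 1 = 23.5 − 3/2 + 1 = 23, so the closed region contains I + B = 23 + 3 = 26 lattice points.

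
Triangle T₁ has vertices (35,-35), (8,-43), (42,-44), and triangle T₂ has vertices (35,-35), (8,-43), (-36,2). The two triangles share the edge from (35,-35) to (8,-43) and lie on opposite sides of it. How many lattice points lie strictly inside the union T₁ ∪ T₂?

The union is the simple quadrilateral with vertices (35,-35), (42,-44), (8,-43), (-36,2) in order.
By the shoelace formula, twice the signed area is |[35·(-44) − 42·(-35)] + [42·(-43) − 8·(-44)] + [8·2 − (-36)·(-43)] + [(-36)·(-35) − 35·2]| = 1866, so the area is 933.
Along each edge there are gcd(|Δx|,|Δy|)+1 lattice points, so counting each shared vertex once the boundary has gcd(7,9) + gcd(34,1) + gcd(44,45) + gcd(71,37) = 1+1+1+1 = 4.
By Pick's theorem I = A − B/2 + 1 = 933 − 4/2 + 1 = 932.

932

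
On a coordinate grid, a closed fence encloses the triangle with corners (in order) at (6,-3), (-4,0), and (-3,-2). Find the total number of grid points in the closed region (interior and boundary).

By the shoelace formula, twice the signed area is |[6·0 − (-4)·(-3)] + [(-4)·(-2) − (-3)·0] + [(-3)·(-3) − 6·(-2)]| = 17, so the area is 17/2.
Summing gcd(|Δx|,|Δy|) over the edges gives the boundary count: gcd(10,3) + gcd(1,2) + gcd(9,1) = 1+1+1 = 3.
Pick's theorem gives I = A − B/2 + 1 = 17/2 − 3/2 + 1 = 8, so the closed region contains I + B = 8 + 3 = 11 lattice points.

11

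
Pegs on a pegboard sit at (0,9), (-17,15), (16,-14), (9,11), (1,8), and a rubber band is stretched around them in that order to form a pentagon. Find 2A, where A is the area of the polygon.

523

Using the shoelace formula, 2A = |(0·15 − (-17)·9) + ((-17)·(-14) − 16·15) + (16·11 − 9·(-14)) + (9·8 − 1·11) + (1·9 − 0·8)| = 523, so the area is 523/2.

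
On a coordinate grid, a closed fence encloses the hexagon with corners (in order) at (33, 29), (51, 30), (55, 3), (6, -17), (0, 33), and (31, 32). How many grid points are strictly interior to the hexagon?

The shoelace formula gives twice the area as |(33·30 − 51·29) + (51·3 − 55·30) + (55·(-17) − 6·3) + (6·33 − 0·(-17)) + (0·32 − 31·33) + (31·29 − 33·32)| = 3921, so the area is 1960.5.
Along each edge there are gcd(|Δx|,|Δy|)+1 lattice points, so counting each shared vertex once the boundary has gcd(18,1) + gcd(4,27) + gcd(49,20) + gcd(6,50) + gcd(31,1) + gcd(2,3) = 1+1+1+2+1+1 = 7.
Pick's theorem gives I = A − B/2 + 1 = 1960.5 − 7/2 + 1 = 1958.

1958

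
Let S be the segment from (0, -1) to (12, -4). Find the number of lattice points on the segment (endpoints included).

The number of lattice points on a segment between lattice points is gcd(|Δx|,|Δy|) + 1 = gcd(12,3) + 1 = 3 + 1 = 4.

4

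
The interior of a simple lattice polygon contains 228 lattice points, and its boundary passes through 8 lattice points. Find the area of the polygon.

231

Pick's theorem states A = I + B/2 − 1, so A = 228 + 8/2 − 1 = 231.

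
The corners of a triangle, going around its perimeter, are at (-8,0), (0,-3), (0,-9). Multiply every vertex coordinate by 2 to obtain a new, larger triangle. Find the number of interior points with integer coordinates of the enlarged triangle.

89

The shoelace formula gives twice the area as |[(-8)·(-3) − 0·0] + [0·(-9) − 0·(-3)] + [0·0 − (-8)·(-9)]| = 48, so the area is 24.
Along each edge there are gcd(|Δx|,|Δy|)+1 lattice points, so counting each shared vertex once the boundary has gcd(8,3) + gcd(0,6) + gcd(8,9) = 1+6+1 = 8.
Scaling by 2 multiplies the area by 2² = 4 (so the new area is 96) and multiplies the boundary lattice-point count by 2, giving 16.
By Pick's theorem, the interior count of the dilated polygon is 96 − 16/2 + 1 = 89.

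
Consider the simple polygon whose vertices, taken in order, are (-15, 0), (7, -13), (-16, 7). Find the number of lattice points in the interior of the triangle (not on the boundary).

Using the shoelace formula, 2A = |((-15)·(-13) − 7·0) + (7·7 − (-16)·(-13)) + ((-16)·0 − (-15)·7)| = 141, so the area is 141/2.
Summing gcd(|Δx|,|Δy|) over the edges gives the boundary count: gcd(22,13) + gcd(23,20) + gcd(1,7) = 1+1+1 = 3.
By Pick's theorem A = I + B/2 − 1, so I = 141/2 − 3/2 + 1 = 70.

70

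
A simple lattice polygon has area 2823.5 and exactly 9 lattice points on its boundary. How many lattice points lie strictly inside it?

From Pick's theorem, I = A − B/2 + 1 = 2823.5 − 9/2 + 1 = 2820.

2820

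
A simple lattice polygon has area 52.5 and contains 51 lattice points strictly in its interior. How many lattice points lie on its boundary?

Pick's theorem gives A = I + B/2 − 1, so B = 2(A − I + 1) = 2(52.5 − 51 + 1) = 5.

5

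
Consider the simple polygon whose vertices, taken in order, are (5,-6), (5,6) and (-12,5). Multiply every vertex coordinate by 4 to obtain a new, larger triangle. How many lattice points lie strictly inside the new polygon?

Using the shoelace formula, 2A = |(5·6 − 5·(-6)) + (5·5 − (-12)·6) + ((-12)·(-6) − 5·5)| = 204, so the area is 102.
The number of boundary lattice points is Σ gcd(|Δx|,|Δy|) = gcd(0,12) + gcd(17,1) + gcd(17,11) = 12+1+1 = 14.
Scaling by 4 multiplies the area by 4² = 16 (so the new area is 1632) and multiplies the boundary lattice-point count by 4, giving 56.
By Pick's theorem, the interior count of the dilated polygon is 1632 − 56/2 + 1 = 1605.

1605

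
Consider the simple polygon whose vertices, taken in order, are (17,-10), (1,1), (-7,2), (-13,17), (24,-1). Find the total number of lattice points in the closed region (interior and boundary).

By the shoelace formula, twice the signed area is |(17·1 − 1·(-10)) + (1·2 − (-7)·1) + ((-7)·17 − (-13)·2) + ((-13)·(-1) − 24·17) + (24·(-10) − 17·(-1))| = 675, so the area is 675/2.
Along each edge there are gcd(|Δx|,|Δy|)+1 lattice points, so counting each shared vertex once the boundary has gcd(16,11) + gcd(8,1) + gcd(6,15) + gcd(37,18) + gcd(7,9) = 1+1+3+1+1 = 7.
Pick's theorem gives I = A − B/2 + 1 = 675/2 − 7/2 + 1 = 335, so the closed region contains I + B = 335 + 7 = 342 lattice points.

342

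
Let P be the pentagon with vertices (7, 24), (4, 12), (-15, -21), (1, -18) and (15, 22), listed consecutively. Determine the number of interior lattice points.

433

The shoelace formula gives twice the area as |(7·12 − 4·24) + (4·(-21) − (-15)·12) + ((-15)·(-18) − 1·(-21)) + (1·22 − 15·(-18)) + (15·24 − 7·22)| = 873, so the area is 436.5.
Summing gcd(|Δx|,|Δy|) over the edges gives the boundary count: gcd(3,12) + gcd(19,33) + gcd(16,3) + gcd(14,40) + gcd(8,2) = 3+1+1+2+2 = 9.
Pick's theorem gives I = A − B/2 + 1 = 436.5 − 9/2 + 1 = 433.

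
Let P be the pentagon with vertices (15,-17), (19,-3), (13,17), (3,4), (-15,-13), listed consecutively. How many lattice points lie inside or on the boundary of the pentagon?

561

The shoelace formula gives twice the area as |[15·(-3) − 19·(-17)] + [19·17 − 13·(-3)] + [13·4 − 3·17] + [3·(-13) − (-15)·4] + [(-15)·(-17) − 15·(-13)]| = 1112, so the area is 556.
Summing gcd(|Δx|,|Δy|) over the edges gives the boundary count: gcd(4,14) + gcd(6,20) + gcd(10,13) + gcd(18,17) + gcd(30,4) = 2+2+1+1+2 = 8.
Pick's theorem gives I = A − B/2 + 1 = 556 − 8/2 + 1 = 553, so the closed region contains I + B = 553 + 8 = 561 lattice points.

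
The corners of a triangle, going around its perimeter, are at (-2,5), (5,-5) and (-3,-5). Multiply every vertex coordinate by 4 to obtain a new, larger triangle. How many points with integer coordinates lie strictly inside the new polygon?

By the shoelace formula, twice the signed area is |((-2)·(-5) − 5·5) + (5·(-5) − (-3)·(-5)) + ((-3)·5 − (-2)·(-5))| = 80, so the area is 40.
The number of boundary lattice points is Σ gcd(|Δx|,|Δy|) = gcd(7,10) + gcd(8,0) + gcd(1,10) = 1+8+1 = 10.
Scaling by 4 multiplies the area by 4² = 16 (so the new area is 640) and multiplies the boundary lattice-point count by 4, giving 40.
By Pick's theorem, the interior count of the dilated polygon is 640 − 40/2 + 1 = 621.

621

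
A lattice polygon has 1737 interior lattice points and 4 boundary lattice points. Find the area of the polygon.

By Pick's theorem, A = I + B/2 − 1 = 1737 + 4/2 − 1 = 1738.

1738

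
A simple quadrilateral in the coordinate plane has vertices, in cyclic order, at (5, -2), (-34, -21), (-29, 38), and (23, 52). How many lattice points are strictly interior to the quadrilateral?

By the shoelace formula, twice the signed area is |[5·(-21) − (-34)·(-2)] + [(-34)·38 − (-29)·(-21)] + [(-29)·52 − 23·38] + [23·(-2) − 5·52]| = 4762, so the area is 2381.
Along each edge there are gcd(|Δx|,|Δy|)+1 lattice points, so counting each shared vertex once the boundary has gcd(39,19) + gcd(5,59) + gcd(52,14) + gcd(18,54) = 1+1+2+18 = 22.
By Pick's theorem A = I + B/2 − 1, so I = 2381 − 22/2 + 1 = 2371.

2371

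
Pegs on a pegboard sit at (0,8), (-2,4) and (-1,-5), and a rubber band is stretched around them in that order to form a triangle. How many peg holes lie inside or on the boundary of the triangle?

The shoelace formula gives twice the area as |(0·4 − (-2)·8) + ((-2)·(-5) − (-1)·4) + ((-1)·8 − 0·(-5))| = 22, so the area is 11.
The number of boundary lattice points is Σ gcd(|Δx|,|Δy|) = gcd(2,4) + gcd(1,9) + gcd(1,13) = 2+1+1 = 4.
Pick's theorem gives I = A − B/2 + 1 = 11 − 4/2 + 1 = 10, so the closed region contains I + B = 10 + 4 = 14 lattice points.

14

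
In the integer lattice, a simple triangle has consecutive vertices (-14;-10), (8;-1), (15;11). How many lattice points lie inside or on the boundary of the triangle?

103

Using the shoelace formula, 2A = |((-14)·(-1) − 8·(-10)) + (8·11 − 15·(-1)) + (15·(-10) − (-14)·11)| = 201, so the area is 201/2.
Summing gcd(|Δx|,|Δy|) over the edges gives the boundary count: gcd(22,9) + gcd(7,12) + gcd(29,21) = 1+1+1 = 3.
Pick's theorem gives I = A − B/2 + 1 = 201/2 − 3/2 + 1 = 100, so the closed region contains I + B = 100 + 3 = 103 lattice points.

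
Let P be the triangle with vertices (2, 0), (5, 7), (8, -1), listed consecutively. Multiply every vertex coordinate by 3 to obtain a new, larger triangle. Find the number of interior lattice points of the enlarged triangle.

199

The shoelace formula gives twice the area as |[2·7 − 5·0] + [5·(-1) − 8·7] + [8·0 − 2·(-1)]| = 45, so the area is 22.5.
The number of boundary lattice points is Σ gcd(|Δx|,|Δy|) = gcd(3,7) + gcd(3,8) + gcd(6,1) = 1+1+1 = 3.
Scaling by 3 multiplies the area by 3² = 9 (so the new area is 202.5) and multiplies the boundary lattice-point count by 3, giving 9.
By Pick's theorem, the interior count of the dilated polygon is 202.5 − 9/2 + 1 = 199.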